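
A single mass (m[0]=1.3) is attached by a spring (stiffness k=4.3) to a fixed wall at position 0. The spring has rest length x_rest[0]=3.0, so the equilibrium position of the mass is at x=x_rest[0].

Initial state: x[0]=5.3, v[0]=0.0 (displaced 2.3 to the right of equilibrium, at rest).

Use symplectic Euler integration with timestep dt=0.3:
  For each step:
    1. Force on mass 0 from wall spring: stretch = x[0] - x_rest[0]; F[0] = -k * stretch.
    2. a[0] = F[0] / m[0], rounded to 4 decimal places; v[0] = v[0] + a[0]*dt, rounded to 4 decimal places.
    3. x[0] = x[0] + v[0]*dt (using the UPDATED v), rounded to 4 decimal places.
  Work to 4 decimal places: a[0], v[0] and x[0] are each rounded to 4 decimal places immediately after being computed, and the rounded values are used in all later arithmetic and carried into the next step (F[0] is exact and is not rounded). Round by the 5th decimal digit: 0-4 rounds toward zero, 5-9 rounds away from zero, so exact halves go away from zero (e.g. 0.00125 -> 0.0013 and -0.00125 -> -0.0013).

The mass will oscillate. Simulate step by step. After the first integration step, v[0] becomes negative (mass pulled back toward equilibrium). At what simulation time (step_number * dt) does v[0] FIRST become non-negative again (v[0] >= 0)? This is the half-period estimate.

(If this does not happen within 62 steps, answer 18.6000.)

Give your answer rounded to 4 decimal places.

Step 0: x=[5.3000] v=[0.0000]
Step 1: x=[4.6153] v=[-2.2823]
Step 2: x=[3.4497] v=[-3.8852]
Step 3: x=[2.1503] v=[-4.3315]
Step 4: x=[1.1038] v=[-3.4884]
Step 5: x=[0.6218] v=[-1.6068]
Step 6: x=[0.8477] v=[0.7531]
First v>=0 after going negative at step 6, time=1.8000

Answer: 1.8000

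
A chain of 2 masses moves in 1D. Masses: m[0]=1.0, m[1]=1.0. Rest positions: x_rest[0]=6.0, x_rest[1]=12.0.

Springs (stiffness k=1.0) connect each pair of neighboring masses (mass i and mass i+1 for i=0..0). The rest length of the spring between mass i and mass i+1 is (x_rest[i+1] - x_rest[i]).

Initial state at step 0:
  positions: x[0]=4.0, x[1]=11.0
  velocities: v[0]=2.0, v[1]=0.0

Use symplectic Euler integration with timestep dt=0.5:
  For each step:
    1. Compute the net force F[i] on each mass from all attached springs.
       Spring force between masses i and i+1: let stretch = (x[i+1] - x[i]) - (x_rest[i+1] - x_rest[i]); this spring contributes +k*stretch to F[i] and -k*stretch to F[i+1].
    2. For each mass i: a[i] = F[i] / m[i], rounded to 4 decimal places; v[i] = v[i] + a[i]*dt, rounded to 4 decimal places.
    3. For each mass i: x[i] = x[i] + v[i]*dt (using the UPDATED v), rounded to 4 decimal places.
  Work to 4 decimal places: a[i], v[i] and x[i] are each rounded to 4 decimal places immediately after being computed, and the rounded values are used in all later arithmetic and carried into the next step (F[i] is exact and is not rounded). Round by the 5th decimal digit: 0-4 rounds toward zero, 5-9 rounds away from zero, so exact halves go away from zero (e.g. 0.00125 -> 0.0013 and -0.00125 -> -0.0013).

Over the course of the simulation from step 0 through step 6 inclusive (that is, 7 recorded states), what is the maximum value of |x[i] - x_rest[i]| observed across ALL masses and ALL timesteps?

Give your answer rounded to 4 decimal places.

Step 0: x=[4.0000 11.0000] v=[2.0000 0.0000]
Step 1: x=[5.2500 10.7500] v=[2.5000 -0.5000]
Step 2: x=[6.3750 10.6250] v=[2.2500 -0.2500]
Step 3: x=[7.0625 10.9375] v=[1.3750 0.6250]
Step 4: x=[7.2188 11.7813] v=[0.3125 1.6875]
Step 5: x=[7.0157 12.9845] v=[-0.4063 2.4063]
Step 6: x=[6.8048 14.1955] v=[-0.4219 2.4219]
Max displacement = 2.1955

Answer: 2.1955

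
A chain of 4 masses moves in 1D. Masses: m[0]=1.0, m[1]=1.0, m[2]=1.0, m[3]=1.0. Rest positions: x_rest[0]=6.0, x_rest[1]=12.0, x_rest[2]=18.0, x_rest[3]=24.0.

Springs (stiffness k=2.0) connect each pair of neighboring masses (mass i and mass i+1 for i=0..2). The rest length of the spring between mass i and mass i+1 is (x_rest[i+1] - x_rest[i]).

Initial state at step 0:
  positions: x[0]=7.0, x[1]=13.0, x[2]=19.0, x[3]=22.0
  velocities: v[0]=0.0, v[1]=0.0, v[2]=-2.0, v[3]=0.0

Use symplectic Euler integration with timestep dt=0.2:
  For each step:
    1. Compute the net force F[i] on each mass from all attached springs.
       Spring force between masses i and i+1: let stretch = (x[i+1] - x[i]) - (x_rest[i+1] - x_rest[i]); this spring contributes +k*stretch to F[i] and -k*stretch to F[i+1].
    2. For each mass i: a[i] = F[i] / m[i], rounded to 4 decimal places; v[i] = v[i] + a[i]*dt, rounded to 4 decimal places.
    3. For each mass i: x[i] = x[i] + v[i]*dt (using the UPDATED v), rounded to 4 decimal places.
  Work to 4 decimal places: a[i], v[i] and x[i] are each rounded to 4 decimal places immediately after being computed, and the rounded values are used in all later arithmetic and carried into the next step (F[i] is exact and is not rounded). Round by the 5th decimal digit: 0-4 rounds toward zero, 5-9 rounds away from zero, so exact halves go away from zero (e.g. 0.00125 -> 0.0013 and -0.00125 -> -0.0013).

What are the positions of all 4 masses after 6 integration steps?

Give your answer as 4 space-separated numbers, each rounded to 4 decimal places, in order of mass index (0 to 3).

Answer: 6.7917 11.5498 16.0862 24.1724

Derivation:
Step 0: x=[7.0000 13.0000 19.0000 22.0000] v=[0.0000 0.0000 -2.0000 0.0000]
Step 1: x=[7.0000 13.0000 18.3600 22.2400] v=[0.0000 0.0000 -3.2000 1.2000]
Step 2: x=[7.0000 12.9488 17.6016 22.6496] v=[0.0000 -0.2560 -3.7920 2.0480]
Step 3: x=[6.9959 12.7939 16.8748 23.1354] v=[-0.0205 -0.7744 -3.6339 2.4288]
Step 4: x=[6.9756 12.5017 16.3224 23.6003] v=[-0.1013 -1.4612 -2.7620 2.3246]
Step 5: x=[6.9174 12.0730 16.0466 23.9630] v=[-0.2909 -2.1434 -1.3791 1.8134]
Step 6: x=[6.7917 11.5498 16.0862 24.1724] v=[-0.6287 -2.6162 0.1980 1.0468]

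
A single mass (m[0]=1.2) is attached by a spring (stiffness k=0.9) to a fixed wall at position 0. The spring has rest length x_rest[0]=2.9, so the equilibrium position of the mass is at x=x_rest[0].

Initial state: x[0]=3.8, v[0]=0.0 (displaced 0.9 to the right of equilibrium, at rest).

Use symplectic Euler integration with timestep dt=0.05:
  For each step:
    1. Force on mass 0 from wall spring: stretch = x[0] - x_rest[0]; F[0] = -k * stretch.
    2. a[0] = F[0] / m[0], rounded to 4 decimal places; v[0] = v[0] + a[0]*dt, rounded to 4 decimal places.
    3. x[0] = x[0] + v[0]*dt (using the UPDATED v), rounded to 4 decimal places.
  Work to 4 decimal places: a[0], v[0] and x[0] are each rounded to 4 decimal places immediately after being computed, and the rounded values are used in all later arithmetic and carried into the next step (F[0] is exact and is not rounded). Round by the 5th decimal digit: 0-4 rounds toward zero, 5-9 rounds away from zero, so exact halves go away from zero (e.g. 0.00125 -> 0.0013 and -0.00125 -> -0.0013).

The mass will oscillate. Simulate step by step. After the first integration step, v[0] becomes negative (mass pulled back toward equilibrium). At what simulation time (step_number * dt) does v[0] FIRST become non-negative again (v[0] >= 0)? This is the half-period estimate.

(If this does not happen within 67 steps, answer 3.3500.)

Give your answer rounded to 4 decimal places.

Step 0: x=[3.8000] v=[0.0000]
Step 1: x=[3.7983] v=[-0.0338]
Step 2: x=[3.7949] v=[-0.0675]
Step 3: x=[3.7898] v=[-0.1011]
Step 4: x=[3.7831] v=[-0.1345]
Step 5: x=[3.7747] v=[-0.1676]
Step 6: x=[3.7647] v=[-0.2004]
Step 7: x=[3.7531] v=[-0.2328]
Step 8: x=[3.7399] v=[-0.2648]
Step 9: x=[3.7251] v=[-0.2963]
Step 10: x=[3.7087] v=[-0.3272]
Step 11: x=[3.6908] v=[-0.3575]
Step 12: x=[3.6714] v=[-0.3872]
Step 13: x=[3.6506] v=[-0.4161]
Step 14: x=[3.6284] v=[-0.4443]
Step 15: x=[3.6048] v=[-0.4716]
Step 16: x=[3.5799] v=[-0.4980]
Step 17: x=[3.5537] v=[-0.5235]
Step 18: x=[3.5263] v=[-0.5480]
Step 19: x=[3.4977] v=[-0.5715]
Step 20: x=[3.4680] v=[-0.5939]
Step 21: x=[3.4372] v=[-0.6152]
Step 22: x=[3.4054] v=[-0.6353]
Step 23: x=[3.3727] v=[-0.6543]
Step 24: x=[3.3391] v=[-0.6720]
Step 25: x=[3.3047] v=[-0.6885]
Step 26: x=[3.2695] v=[-0.7037]
Step 27: x=[3.2336] v=[-0.7176]
Step 28: x=[3.1971] v=[-0.7301]
Step 29: x=[3.1600] v=[-0.7412]
Step 30: x=[3.1225] v=[-0.7510]
Step 31: x=[3.0845] v=[-0.7593]
Step 32: x=[3.0462] v=[-0.7662]
Step 33: x=[3.0076] v=[-0.7717]
Step 34: x=[2.9688] v=[-0.7757]
Step 35: x=[2.9299] v=[-0.7783]
Step 36: x=[2.8909] v=[-0.7794]
Step 37: x=[2.8519] v=[-0.7791]
Step 38: x=[2.8130] v=[-0.7773]
Step 39: x=[2.7743] v=[-0.7740]
Step 40: x=[2.7358] v=[-0.7693]
Step 41: x=[2.6976] v=[-0.7631]
Step 42: x=[2.6598] v=[-0.7555]
Step 43: x=[2.6225] v=[-0.7465]
Step 44: x=[2.5857] v=[-0.7361]
Step 45: x=[2.5495] v=[-0.7243]
Step 46: x=[2.5139] v=[-0.7112]
Step 47: x=[2.4791] v=[-0.6967]
Step 48: x=[2.4451] v=[-0.6809]
Step 49: x=[2.4119] v=[-0.6638]
Step 50: x=[2.3796] v=[-0.6455]
Step 51: x=[2.3483] v=[-0.6260]
Step 52: x=[2.3180] v=[-0.6053]
Step 53: x=[2.2888] v=[-0.5835]
Step 54: x=[2.2608] v=[-0.5606]
Step 55: x=[2.2340] v=[-0.5366]
Step 56: x=[2.2084] v=[-0.5116]
Step 57: x=[2.1841] v=[-0.4857]
Step 58: x=[2.1612] v=[-0.4589]
Step 59: x=[2.1396] v=[-0.4312]
Step 60: x=[2.1195] v=[-0.4027]
Step 61: x=[2.1008] v=[-0.3734]
Step 62: x=[2.0836] v=[-0.3434]
Step 63: x=[2.0680] v=[-0.3128]
Step 64: x=[2.0539] v=[-0.2816]
Step 65: x=[2.0414] v=[-0.2499]
Step 66: x=[2.0305] v=[-0.2177]
Step 67: x=[2.0212] v=[-0.1851]
v[0] did not become non-negative within 67 steps; using fallback time=3.3500

Answer: 3.3500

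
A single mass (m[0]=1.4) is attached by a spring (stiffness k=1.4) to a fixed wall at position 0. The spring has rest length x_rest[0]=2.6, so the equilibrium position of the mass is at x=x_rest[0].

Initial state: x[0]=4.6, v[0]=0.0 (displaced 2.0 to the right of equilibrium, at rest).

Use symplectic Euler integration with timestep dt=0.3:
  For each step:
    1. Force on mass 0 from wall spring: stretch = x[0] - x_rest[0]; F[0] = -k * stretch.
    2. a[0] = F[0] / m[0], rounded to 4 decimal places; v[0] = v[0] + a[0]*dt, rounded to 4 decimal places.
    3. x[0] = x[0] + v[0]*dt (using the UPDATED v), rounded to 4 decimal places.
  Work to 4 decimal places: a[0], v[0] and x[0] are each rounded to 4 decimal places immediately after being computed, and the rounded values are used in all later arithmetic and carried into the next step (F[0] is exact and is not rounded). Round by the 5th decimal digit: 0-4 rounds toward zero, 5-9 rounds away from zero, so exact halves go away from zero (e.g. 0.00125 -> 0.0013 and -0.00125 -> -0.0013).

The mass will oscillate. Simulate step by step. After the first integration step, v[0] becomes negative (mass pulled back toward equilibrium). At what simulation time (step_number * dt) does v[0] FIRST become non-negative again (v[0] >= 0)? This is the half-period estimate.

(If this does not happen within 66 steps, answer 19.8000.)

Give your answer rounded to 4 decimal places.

Step 0: x=[4.6000] v=[0.0000]
Step 1: x=[4.4200] v=[-0.6000]
Step 2: x=[4.0762] v=[-1.1460]
Step 3: x=[3.5995] v=[-1.5889]
Step 4: x=[3.0329] v=[-1.8888]
Step 5: x=[2.4273] v=[-2.0187]
Step 6: x=[1.8372] v=[-1.9669]
Step 7: x=[1.3158] v=[-1.7381]
Step 8: x=[0.9100] v=[-1.3528]
Step 9: x=[0.6563] v=[-0.8458]
Step 10: x=[0.5775] v=[-0.2627]
Step 11: x=[0.6807] v=[0.3441]
First v>=0 after going negative at step 11, time=3.3000

Answer: 3.3000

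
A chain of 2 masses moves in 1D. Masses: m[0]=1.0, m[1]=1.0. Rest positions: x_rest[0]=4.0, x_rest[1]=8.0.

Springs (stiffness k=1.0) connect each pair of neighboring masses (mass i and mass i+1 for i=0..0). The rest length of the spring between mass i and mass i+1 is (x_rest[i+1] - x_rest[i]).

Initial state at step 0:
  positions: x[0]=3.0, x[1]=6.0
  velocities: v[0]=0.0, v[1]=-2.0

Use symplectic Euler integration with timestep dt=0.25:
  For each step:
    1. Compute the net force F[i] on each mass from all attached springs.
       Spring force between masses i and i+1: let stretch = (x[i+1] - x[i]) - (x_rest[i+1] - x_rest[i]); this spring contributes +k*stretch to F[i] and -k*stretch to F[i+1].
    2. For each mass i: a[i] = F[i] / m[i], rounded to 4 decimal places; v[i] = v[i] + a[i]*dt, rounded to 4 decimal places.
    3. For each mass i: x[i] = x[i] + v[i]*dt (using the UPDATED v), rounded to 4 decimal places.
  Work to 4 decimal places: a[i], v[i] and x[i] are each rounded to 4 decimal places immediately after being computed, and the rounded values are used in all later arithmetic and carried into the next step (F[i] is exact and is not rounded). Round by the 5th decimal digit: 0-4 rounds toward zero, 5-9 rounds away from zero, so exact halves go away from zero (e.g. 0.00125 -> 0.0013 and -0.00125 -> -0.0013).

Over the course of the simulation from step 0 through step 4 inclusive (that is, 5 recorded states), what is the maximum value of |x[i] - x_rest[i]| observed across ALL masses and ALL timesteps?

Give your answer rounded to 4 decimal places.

Step 0: x=[3.0000 6.0000] v=[0.0000 -2.0000]
Step 1: x=[2.9375 5.5625] v=[-0.2500 -1.7500]
Step 2: x=[2.7891 5.2109] v=[-0.5938 -1.4063]
Step 3: x=[2.5420 4.9580] v=[-0.9884 -1.0118]
Step 4: x=[2.1959 4.8041] v=[-1.3844 -0.6158]
Max displacement = 3.1959

Answer: 3.1959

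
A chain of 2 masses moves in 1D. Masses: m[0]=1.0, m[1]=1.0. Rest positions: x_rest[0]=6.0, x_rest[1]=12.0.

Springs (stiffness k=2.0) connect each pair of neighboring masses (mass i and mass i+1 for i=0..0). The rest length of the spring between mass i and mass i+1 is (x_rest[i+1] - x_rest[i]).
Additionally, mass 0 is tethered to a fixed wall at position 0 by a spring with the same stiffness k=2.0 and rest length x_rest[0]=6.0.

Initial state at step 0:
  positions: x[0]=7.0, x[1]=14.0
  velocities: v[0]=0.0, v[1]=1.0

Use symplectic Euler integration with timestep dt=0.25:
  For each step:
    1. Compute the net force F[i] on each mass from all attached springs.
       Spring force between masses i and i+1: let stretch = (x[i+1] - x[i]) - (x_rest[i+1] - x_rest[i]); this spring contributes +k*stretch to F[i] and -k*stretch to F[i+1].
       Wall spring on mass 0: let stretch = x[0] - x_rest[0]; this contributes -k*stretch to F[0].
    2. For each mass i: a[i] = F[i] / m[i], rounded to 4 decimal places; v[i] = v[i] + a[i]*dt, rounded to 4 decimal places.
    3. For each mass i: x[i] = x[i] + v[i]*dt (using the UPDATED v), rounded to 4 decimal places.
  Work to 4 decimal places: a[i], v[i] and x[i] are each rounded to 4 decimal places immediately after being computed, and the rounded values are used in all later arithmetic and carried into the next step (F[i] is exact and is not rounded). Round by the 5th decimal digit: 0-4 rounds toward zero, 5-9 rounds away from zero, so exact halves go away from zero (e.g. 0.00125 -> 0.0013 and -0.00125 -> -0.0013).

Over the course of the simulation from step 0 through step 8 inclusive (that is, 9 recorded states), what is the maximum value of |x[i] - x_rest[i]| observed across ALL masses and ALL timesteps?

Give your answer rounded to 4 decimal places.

Step 0: x=[7.0000 14.0000] v=[0.0000 1.0000]
Step 1: x=[7.0000 14.1250] v=[0.0000 0.5000]
Step 2: x=[7.0156 14.1094] v=[0.0625 -0.0625]
Step 3: x=[7.0410 13.9571] v=[0.1016 -0.6094]
Step 4: x=[7.0508 13.6902] v=[0.0392 -1.0675]
Step 5: x=[7.0092 13.3434] v=[-0.1665 -1.3872]
Step 6: x=[6.8832 12.9548] v=[-0.5040 -1.5543]
Step 7: x=[6.6558 12.5573] v=[-0.9098 -1.5901]
Step 8: x=[6.3341 12.1721] v=[-1.2870 -1.5409]
Max displacement = 2.1250

Answer: 2.1250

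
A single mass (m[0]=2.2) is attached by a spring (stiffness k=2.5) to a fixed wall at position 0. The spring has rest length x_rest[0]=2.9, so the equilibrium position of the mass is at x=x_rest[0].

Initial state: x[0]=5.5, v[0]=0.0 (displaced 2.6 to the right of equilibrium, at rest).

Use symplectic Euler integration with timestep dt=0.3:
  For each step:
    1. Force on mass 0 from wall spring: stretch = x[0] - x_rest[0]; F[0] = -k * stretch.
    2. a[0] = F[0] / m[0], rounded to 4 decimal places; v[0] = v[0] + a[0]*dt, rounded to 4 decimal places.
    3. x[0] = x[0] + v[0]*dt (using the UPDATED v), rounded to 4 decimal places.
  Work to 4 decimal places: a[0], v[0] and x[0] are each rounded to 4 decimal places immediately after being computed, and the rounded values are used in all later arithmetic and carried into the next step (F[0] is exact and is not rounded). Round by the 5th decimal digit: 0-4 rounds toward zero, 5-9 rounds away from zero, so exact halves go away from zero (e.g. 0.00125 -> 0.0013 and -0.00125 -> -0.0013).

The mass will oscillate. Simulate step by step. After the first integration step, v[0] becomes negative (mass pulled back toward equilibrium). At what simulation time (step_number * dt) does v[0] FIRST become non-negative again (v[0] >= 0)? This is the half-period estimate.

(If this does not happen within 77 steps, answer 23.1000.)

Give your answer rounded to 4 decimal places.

Answer: 3.0000

Derivation:
Step 0: x=[5.5000] v=[0.0000]
Step 1: x=[5.2341] v=[-0.8864]
Step 2: x=[4.7295] v=[-1.6821]
Step 3: x=[4.0378] v=[-2.3058]
Step 4: x=[3.2297] v=[-2.6937]
Step 5: x=[2.3879] v=[-2.8061]
Step 6: x=[1.5985] v=[-2.6315]
Step 7: x=[0.9422] v=[-2.1878]
Step 8: x=[0.4861] v=[-1.5204]
Step 9: x=[0.2769] v=[-0.6975]
Step 10: x=[0.3359] v=[0.1967]
First v>=0 after going negative at step 10, time=3.0000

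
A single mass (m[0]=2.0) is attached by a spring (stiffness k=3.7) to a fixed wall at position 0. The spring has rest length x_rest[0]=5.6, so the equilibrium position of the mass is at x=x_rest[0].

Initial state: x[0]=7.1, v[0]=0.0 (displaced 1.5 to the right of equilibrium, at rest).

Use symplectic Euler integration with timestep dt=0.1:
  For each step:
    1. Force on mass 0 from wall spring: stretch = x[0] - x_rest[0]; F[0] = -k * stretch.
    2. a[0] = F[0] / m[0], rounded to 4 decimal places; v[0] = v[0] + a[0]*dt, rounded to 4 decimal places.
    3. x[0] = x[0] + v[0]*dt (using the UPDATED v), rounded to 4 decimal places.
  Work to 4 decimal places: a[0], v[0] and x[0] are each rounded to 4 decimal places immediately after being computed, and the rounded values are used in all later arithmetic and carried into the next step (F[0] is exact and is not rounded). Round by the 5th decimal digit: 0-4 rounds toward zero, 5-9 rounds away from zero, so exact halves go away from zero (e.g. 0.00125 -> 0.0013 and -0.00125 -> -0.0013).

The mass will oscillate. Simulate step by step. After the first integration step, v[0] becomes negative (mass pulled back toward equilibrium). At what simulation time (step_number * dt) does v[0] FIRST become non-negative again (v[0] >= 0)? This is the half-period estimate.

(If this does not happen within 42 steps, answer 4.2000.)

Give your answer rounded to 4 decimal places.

Answer: 2.4000

Derivation:
Step 0: x=[7.1000] v=[0.0000]
Step 1: x=[7.0723] v=[-0.2775]
Step 2: x=[7.0173] v=[-0.5499]
Step 3: x=[6.9361] v=[-0.8121]
Step 4: x=[6.8302] v=[-1.0593]
Step 5: x=[6.7015] v=[-1.2869]
Step 6: x=[6.5524] v=[-1.4907]
Step 7: x=[6.3857] v=[-1.6669]
Step 8: x=[6.2045] v=[-1.8123]
Step 9: x=[6.0121] v=[-1.9241]
Step 10: x=[5.8121] v=[-2.0003]
Step 11: x=[5.6082] v=[-2.0395]
Step 12: x=[5.4041] v=[-2.0410]
Step 13: x=[5.2036] v=[-2.0048]
Step 14: x=[5.0105] v=[-1.9315]
Step 15: x=[4.8283] v=[-1.8224]
Step 16: x=[4.6603] v=[-1.6796]
Step 17: x=[4.5097] v=[-1.5058]
Step 18: x=[4.3793] v=[-1.3041]
Step 19: x=[4.2715] v=[-1.0783]
Step 20: x=[4.1883] v=[-0.8325]
Step 21: x=[4.1312] v=[-0.5713]
Step 22: x=[4.1012] v=[-0.2996]
Step 23: x=[4.0990] v=[-0.0223]
Step 24: x=[4.1245] v=[0.2554]
First v>=0 after going negative at step 24, time=2.4000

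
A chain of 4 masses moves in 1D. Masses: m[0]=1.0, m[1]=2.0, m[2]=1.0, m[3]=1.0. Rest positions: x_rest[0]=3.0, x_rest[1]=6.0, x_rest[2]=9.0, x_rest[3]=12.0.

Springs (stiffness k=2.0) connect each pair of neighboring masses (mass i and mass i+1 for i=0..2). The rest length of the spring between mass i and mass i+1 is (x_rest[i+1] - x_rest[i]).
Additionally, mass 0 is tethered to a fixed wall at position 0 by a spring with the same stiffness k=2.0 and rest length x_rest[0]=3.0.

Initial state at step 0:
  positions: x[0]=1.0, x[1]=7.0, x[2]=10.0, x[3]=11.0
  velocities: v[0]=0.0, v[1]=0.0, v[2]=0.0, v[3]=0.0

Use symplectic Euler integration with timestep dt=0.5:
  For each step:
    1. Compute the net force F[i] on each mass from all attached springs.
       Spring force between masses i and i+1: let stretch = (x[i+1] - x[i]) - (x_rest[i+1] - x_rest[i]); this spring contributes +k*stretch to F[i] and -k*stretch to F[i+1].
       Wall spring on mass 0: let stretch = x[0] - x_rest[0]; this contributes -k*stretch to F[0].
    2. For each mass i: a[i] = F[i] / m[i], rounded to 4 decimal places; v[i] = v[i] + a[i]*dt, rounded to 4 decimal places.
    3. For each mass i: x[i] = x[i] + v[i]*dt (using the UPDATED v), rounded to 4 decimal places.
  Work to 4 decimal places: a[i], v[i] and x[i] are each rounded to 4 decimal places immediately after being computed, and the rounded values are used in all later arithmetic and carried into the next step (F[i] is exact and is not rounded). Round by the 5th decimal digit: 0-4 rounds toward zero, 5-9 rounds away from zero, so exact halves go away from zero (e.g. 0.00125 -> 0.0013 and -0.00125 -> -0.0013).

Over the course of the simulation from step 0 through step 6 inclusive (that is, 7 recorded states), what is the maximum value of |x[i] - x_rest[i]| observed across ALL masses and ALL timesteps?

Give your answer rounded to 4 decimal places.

Step 0: x=[1.0000 7.0000 10.0000 11.0000] v=[0.0000 0.0000 0.0000 0.0000]
Step 1: x=[3.5000 6.2500 9.0000 12.0000] v=[5.0000 -1.5000 -2.0000 2.0000]
Step 2: x=[5.6250 5.5000 8.1250 13.0000] v=[4.2500 -1.5000 -1.7500 2.0000]
Step 3: x=[4.8750 5.4375 8.3750 13.0625] v=[-1.5000 -0.1250 0.5000 0.1250]
Step 4: x=[1.9688 5.9688 9.5000 12.2813] v=[-5.8125 1.0625 2.2500 -1.5625]
Step 5: x=[0.0782 6.3829 10.2501 11.6094] v=[-3.7813 0.8281 1.5001 -1.3438]
Step 6: x=[1.3008 6.1876 9.7462 11.7579] v=[2.4452 -0.3907 -1.0078 0.2969]
Max displacement = 2.9218

Answer: 2.9218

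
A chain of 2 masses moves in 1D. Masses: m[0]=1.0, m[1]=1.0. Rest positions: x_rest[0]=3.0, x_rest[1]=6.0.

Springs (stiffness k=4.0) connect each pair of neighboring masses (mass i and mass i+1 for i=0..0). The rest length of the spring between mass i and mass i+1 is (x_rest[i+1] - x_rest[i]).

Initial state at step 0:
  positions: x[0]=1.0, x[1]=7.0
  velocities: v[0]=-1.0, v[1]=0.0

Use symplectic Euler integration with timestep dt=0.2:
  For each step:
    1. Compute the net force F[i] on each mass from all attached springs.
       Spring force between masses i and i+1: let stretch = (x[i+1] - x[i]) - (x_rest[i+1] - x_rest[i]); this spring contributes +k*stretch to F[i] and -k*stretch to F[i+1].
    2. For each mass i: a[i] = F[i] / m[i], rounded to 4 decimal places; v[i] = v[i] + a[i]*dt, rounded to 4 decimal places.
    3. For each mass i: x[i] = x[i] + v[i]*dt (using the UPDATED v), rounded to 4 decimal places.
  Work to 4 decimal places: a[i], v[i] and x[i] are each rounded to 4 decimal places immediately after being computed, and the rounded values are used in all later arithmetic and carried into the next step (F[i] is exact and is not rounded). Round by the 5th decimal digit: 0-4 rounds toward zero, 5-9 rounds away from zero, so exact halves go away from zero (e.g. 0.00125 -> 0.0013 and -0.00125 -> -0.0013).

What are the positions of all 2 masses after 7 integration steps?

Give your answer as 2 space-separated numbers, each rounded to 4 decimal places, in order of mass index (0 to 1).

Step 0: x=[1.0000 7.0000] v=[-1.0000 0.0000]
Step 1: x=[1.2800 6.5200] v=[1.4000 -2.4000]
Step 2: x=[1.9184 5.6816] v=[3.1920 -4.1920]
Step 3: x=[2.6789 4.7211] v=[3.8026 -4.8026]
Step 4: x=[3.2862 3.9138] v=[3.0364 -4.0364]
Step 5: x=[3.5139 3.4861] v=[1.1385 -2.1385]
Step 6: x=[3.2572 3.5428] v=[-1.2837 0.2837]
Step 7: x=[2.5662 4.0338] v=[-3.4552 2.4552]

Answer: 2.5662 4.0338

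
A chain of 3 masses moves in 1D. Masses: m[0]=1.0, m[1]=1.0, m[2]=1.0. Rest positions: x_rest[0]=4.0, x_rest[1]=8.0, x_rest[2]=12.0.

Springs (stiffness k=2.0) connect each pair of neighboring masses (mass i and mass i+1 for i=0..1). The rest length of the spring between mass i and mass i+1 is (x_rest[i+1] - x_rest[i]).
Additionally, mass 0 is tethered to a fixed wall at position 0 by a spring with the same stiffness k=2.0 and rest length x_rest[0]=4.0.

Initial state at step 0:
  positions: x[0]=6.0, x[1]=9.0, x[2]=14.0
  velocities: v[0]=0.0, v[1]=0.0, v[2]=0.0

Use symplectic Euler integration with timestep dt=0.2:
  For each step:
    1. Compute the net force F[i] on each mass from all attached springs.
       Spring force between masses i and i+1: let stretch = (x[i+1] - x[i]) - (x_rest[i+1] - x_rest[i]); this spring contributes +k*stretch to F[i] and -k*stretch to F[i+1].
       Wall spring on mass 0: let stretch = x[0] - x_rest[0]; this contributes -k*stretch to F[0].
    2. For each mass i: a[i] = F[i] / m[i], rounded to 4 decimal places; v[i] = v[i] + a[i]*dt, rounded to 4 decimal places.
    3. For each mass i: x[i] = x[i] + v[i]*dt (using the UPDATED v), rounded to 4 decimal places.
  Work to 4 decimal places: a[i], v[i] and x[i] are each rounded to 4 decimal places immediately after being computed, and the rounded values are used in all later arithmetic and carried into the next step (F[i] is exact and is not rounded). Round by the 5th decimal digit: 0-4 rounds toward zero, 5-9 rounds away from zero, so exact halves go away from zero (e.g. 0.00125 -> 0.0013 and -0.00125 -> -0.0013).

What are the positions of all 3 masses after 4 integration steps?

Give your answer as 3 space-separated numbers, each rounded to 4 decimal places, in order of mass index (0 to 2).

Step 0: x=[6.0000 9.0000 14.0000] v=[0.0000 0.0000 0.0000]
Step 1: x=[5.7600 9.1600 13.9200] v=[-1.2000 0.8000 -0.4000]
Step 2: x=[5.3312 9.4288 13.7792] v=[-2.1440 1.3440 -0.7040]
Step 3: x=[4.8037 9.7178 13.6104] v=[-2.6374 1.4451 -0.8442]
Step 4: x=[4.2851 9.9251 13.4502] v=[-2.5932 1.0365 -0.8012]

Answer: 4.2851 9.9251 13.4502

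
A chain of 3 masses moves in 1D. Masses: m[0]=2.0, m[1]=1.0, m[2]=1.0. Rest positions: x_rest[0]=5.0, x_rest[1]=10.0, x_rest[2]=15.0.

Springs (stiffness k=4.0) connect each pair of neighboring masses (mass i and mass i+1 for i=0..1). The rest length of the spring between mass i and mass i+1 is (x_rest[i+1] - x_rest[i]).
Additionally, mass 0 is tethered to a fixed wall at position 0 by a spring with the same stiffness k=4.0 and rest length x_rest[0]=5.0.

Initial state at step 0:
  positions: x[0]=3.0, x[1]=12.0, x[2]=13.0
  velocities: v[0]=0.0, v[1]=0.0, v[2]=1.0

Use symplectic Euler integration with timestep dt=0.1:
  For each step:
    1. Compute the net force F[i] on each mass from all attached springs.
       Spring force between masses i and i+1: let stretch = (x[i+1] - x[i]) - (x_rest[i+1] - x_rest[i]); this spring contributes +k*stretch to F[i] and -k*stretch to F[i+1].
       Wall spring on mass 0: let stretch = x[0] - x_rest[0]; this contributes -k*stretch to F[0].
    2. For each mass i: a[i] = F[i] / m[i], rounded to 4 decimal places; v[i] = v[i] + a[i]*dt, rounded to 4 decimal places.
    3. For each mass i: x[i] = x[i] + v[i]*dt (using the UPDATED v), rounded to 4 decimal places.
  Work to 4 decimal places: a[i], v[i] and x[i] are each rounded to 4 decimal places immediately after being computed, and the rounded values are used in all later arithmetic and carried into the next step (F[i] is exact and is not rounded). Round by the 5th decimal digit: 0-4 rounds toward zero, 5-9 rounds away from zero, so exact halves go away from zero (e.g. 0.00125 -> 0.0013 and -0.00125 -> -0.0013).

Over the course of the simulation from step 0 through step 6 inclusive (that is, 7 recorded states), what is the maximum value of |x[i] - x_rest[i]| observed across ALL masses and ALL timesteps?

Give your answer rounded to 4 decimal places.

Answer: 2.3578

Derivation:
Step 0: x=[3.0000 12.0000 13.0000] v=[0.0000 0.0000 1.0000]
Step 1: x=[3.1200 11.6800 13.2600] v=[1.2000 -3.2000 2.6000]
Step 2: x=[3.3488 11.0808 13.6568] v=[2.2880 -5.9920 3.9680]
Step 3: x=[3.6653 10.2754 14.1506] v=[3.1646 -8.0544 4.9376]
Step 4: x=[4.0407 9.3606 14.6894] v=[3.7536 -9.1484 5.3875]
Step 5: x=[4.4416 8.4461 15.2150] v=[4.0094 -9.1448 5.2560]
Step 6: x=[4.8338 7.6422 15.6698] v=[3.9220 -8.0390 4.5484]
Max displacement = 2.3578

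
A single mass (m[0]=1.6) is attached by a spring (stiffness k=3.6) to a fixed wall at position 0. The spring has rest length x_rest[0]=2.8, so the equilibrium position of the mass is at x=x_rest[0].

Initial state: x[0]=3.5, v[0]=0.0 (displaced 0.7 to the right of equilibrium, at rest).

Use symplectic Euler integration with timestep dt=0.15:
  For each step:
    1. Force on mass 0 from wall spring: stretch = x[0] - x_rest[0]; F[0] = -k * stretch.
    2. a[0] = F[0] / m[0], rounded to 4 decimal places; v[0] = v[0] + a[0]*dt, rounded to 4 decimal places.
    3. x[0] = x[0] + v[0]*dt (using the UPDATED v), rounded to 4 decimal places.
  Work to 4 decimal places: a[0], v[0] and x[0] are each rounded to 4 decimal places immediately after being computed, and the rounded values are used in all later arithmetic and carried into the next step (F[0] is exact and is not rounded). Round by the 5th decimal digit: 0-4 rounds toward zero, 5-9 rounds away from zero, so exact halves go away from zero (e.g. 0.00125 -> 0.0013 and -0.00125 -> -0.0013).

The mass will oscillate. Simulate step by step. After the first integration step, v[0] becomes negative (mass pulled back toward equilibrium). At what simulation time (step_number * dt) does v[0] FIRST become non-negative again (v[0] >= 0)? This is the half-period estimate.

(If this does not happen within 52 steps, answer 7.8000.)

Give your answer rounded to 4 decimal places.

Answer: 2.1000

Derivation:
Step 0: x=[3.5000] v=[0.0000]
Step 1: x=[3.4646] v=[-0.2363]
Step 2: x=[3.3955] v=[-0.4606]
Step 3: x=[3.2963] v=[-0.6616]
Step 4: x=[3.1719] v=[-0.8291]
Step 5: x=[3.0287] v=[-0.9546]
Step 6: x=[2.8739] v=[-1.0318]
Step 7: x=[2.7154] v=[-1.0567]
Step 8: x=[2.5612] v=[-1.0281]
Step 9: x=[2.4191] v=[-0.9475]
Step 10: x=[2.2963] v=[-0.8190]
Step 11: x=[2.1990] v=[-0.6490]
Step 12: x=[2.1321] v=[-0.4462]
Step 13: x=[2.0990] v=[-0.2208]
Step 14: x=[2.1014] v=[0.0158]
First v>=0 after going negative at step 14, time=2.1000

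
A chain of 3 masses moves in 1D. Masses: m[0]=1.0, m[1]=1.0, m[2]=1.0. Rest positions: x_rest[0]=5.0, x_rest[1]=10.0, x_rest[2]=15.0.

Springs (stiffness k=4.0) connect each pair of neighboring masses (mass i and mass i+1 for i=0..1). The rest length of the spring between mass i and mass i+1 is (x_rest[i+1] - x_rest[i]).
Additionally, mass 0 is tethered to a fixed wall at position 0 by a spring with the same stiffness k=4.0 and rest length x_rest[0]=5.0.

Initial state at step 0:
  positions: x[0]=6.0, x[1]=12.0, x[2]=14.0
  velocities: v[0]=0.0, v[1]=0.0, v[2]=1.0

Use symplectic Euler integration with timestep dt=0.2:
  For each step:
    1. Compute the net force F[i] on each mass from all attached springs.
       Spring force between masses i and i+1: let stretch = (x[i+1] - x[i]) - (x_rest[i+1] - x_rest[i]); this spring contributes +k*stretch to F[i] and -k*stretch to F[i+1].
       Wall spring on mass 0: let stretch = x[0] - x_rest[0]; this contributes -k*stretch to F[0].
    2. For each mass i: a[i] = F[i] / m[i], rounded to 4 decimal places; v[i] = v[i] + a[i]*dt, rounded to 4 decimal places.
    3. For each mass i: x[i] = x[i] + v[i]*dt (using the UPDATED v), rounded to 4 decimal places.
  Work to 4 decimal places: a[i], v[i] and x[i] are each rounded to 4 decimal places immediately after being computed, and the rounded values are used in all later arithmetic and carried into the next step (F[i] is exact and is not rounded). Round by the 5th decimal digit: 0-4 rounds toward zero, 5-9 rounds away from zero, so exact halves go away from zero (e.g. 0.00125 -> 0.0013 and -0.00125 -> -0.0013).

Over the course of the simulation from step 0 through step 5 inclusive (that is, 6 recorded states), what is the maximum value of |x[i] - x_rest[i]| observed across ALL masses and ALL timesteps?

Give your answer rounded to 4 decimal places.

Answer: 2.2518

Derivation:
Step 0: x=[6.0000 12.0000 14.0000] v=[0.0000 0.0000 1.0000]
Step 1: x=[6.0000 11.3600 14.6800] v=[0.0000 -3.2000 3.4000]
Step 2: x=[5.8976 10.3936 15.6288] v=[-0.5120 -4.8320 4.7440]
Step 3: x=[5.5709 9.5455 16.5400] v=[-1.6333 -4.2406 4.5558]
Step 4: x=[4.9888 9.1806 17.1320] v=[-2.9103 -1.8247 2.9602]
Step 5: x=[4.2792 9.4172 17.2518] v=[-3.5479 1.1830 0.5991]
Max displacement = 2.2518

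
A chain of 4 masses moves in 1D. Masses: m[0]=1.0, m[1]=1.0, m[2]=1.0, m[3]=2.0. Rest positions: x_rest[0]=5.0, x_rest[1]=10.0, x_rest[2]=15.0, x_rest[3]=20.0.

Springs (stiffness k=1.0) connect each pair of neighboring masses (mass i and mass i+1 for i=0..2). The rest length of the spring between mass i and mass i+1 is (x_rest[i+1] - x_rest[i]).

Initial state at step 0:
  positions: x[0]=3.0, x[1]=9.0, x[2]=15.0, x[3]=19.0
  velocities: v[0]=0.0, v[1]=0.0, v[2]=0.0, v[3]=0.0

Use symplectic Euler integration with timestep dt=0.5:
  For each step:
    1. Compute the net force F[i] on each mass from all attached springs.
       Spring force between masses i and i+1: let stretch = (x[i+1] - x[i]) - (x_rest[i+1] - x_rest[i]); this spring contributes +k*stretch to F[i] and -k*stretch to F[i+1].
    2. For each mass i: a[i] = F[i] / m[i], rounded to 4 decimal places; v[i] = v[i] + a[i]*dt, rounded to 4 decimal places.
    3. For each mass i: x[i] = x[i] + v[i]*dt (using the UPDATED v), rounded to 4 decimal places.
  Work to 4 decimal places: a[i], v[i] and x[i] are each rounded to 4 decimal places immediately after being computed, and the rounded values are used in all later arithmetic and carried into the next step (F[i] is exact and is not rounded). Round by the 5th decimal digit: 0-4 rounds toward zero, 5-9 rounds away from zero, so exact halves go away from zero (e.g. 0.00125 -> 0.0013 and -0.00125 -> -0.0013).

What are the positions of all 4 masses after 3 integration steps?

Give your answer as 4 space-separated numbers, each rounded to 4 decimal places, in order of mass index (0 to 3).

Step 0: x=[3.0000 9.0000 15.0000 19.0000] v=[0.0000 0.0000 0.0000 0.0000]
Step 1: x=[3.2500 9.0000 14.5000 19.1250] v=[0.5000 0.0000 -1.0000 0.2500]
Step 2: x=[3.6875 8.9375 13.7813 19.2969] v=[0.8750 -0.1250 -1.4375 0.3438]
Step 3: x=[4.1875 8.7735 13.2305 19.4044] v=[1.0000 -0.3281 -1.1016 0.2149]

Answer: 4.1875 8.7735 13.2305 19.4044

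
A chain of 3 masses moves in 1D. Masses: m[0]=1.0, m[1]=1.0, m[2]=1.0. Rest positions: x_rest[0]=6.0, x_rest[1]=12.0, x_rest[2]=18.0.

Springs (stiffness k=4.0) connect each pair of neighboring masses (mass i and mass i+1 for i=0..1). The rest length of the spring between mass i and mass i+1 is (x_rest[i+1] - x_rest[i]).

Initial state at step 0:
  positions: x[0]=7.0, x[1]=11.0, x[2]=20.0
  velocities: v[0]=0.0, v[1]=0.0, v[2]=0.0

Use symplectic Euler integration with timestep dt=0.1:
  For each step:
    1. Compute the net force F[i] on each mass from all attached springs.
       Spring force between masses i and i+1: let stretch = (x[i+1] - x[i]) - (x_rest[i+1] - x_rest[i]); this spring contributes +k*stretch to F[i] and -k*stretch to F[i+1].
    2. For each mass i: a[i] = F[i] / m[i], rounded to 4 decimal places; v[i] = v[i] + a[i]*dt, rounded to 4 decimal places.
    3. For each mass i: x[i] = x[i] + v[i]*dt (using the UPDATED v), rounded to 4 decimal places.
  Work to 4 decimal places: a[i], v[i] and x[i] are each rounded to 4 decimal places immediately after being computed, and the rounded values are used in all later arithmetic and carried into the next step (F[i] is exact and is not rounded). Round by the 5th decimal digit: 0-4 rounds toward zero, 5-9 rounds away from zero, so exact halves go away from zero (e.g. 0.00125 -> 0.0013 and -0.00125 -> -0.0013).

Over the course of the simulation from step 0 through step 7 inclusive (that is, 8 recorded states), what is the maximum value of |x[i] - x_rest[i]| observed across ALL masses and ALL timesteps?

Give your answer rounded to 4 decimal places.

Answer: 2.1264

Derivation:
Step 0: x=[7.0000 11.0000 20.0000] v=[0.0000 0.0000 0.0000]
Step 1: x=[6.9200 11.2000 19.8800] v=[-0.8000 2.0000 -1.2000]
Step 2: x=[6.7712 11.5760 19.6528] v=[-1.4880 3.7600 -2.2720]
Step 3: x=[6.5746 12.0829 19.3425] v=[-1.9661 5.0688 -3.1027]
Step 4: x=[6.3583 12.6598 18.9819] v=[-2.1628 5.7693 -3.6065]
Step 5: x=[6.1541 13.2376 18.6084] v=[-2.0422 5.7775 -3.7353]
Step 6: x=[5.9932 13.7468 18.2600] v=[-1.6088 5.0924 -3.4836]
Step 7: x=[5.9025 14.1264 17.9711] v=[-0.9074 3.7962 -2.8889]
Max displacement = 2.1264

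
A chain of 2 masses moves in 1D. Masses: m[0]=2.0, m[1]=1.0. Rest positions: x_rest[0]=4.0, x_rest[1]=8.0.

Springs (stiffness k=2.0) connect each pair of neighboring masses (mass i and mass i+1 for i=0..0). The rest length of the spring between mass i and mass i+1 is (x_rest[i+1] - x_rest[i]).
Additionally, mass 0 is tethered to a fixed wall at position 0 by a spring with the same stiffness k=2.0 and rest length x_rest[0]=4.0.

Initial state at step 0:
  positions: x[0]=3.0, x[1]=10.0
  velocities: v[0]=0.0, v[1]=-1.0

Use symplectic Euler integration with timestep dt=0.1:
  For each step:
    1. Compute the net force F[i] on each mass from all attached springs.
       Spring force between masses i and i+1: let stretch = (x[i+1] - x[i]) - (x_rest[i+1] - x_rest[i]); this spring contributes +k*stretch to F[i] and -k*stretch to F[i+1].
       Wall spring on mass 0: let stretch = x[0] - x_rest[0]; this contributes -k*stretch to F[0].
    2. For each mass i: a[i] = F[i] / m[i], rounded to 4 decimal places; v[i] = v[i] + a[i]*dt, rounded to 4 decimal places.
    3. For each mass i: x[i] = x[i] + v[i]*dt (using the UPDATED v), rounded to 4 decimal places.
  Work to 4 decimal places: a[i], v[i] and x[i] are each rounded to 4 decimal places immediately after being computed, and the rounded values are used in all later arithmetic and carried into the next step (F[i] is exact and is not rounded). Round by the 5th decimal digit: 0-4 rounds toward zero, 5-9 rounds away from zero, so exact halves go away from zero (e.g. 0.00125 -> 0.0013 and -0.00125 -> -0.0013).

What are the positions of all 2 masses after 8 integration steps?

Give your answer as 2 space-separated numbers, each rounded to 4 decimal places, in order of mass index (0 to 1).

Step 0: x=[3.0000 10.0000] v=[0.0000 -1.0000]
Step 1: x=[3.0400 9.8400] v=[0.4000 -1.6000]
Step 2: x=[3.1176 9.6240] v=[0.7760 -2.1600]
Step 3: x=[3.2291 9.3579] v=[1.1149 -2.6613]
Step 4: x=[3.3696 9.0492] v=[1.4049 -3.0871]
Step 5: x=[3.5332 8.7069] v=[1.6359 -3.4230]
Step 6: x=[3.7132 8.3411] v=[1.8000 -3.6577]
Step 7: x=[3.9024 7.9628] v=[1.8915 -3.7833]
Step 8: x=[4.0931 7.5833] v=[1.9073 -3.7954]

Answer: 4.0931 7.5833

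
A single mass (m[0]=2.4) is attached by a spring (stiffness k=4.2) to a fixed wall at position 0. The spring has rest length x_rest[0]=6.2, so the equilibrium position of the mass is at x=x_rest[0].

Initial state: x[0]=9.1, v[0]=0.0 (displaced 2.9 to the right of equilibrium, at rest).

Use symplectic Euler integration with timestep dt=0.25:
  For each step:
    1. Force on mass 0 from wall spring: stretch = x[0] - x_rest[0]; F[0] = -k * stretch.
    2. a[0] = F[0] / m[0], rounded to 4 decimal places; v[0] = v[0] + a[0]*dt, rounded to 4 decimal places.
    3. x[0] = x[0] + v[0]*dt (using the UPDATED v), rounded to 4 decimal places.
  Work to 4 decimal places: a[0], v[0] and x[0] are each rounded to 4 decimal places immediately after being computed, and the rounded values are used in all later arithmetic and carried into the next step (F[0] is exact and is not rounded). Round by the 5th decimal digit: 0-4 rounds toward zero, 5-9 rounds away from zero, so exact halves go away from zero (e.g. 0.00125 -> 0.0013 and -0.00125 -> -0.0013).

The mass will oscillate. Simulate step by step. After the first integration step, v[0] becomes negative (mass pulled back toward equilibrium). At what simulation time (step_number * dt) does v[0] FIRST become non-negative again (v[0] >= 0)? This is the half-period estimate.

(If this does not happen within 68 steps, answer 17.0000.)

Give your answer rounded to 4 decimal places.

Step 0: x=[9.1000] v=[0.0000]
Step 1: x=[8.7828] v=[-1.2688]
Step 2: x=[8.1831] v=[-2.3988]
Step 3: x=[7.3665] v=[-3.2664]
Step 4: x=[6.4223] v=[-3.7768]
Step 5: x=[5.4538] v=[-3.8741]
Step 6: x=[4.5669] v=[-3.5476]
Step 7: x=[3.8586] v=[-2.8331]
Step 8: x=[3.4064] v=[-1.8087]
Step 9: x=[3.2598] v=[-0.5865]
Step 10: x=[3.4348] v=[0.6999]
First v>=0 after going negative at step 10, time=2.5000

Answer: 2.5000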